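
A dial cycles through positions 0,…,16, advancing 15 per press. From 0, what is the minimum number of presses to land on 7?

5

15⁻¹ ≡ 8 (mod 17) because 15·8 = 120 = 7·17 + 1.
So x ≡ 8·7 = 56 ≡ 5 (mod 17).
Check: 15·5 = 75 = 4·17 + 7.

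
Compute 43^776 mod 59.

By repeated squaring mod 59: 43^1≡43, 43^2≡20, 43^4≡46, 43^8≡51, 43^16≡5, 43^32≡25, 43^64≡35, 43^128≡45, 43^256≡19, 43^512≡7.
776 = 8 + 256 + 512, so 43^776 ≡ 51·19·7 ≡ 57 (mod 59).

57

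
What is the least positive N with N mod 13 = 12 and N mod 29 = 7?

x ≡ 12 (mod 13) gives x ∈ {12, 25, 38, 51, 64, 77, 90, 103, …}.
The first of these with x mod 29 = 7 is 181.

181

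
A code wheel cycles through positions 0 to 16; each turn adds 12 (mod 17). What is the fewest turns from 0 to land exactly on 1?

10

12·10 = 120 = 7·17 + 1, so 12⁻¹ ≡ 10 (mod 17).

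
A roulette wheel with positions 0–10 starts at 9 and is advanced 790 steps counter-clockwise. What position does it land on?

0

790 − 71·11 = 9, so 790 ≡ 9 (mod 11).
(9 − 9) mod 11 = 0.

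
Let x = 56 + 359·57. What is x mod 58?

359·57 = 20463.
20463 = 352·58 + 47, so 20463 mod 58 = 47.
(56 + 47) mod 58 = 45.

45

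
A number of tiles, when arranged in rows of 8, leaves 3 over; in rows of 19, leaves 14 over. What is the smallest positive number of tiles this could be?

147

x ≡ 3 (mod 8) gives x ∈ {3, 11, 19, 27, 35, 43, 51, 59, …}.
The first of these with x mod 19 = 14 is 147.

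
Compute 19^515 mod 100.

99

Square-and-reduce mod 100: 19^1≡19, 19^2≡61, 19^4≡21, 19^8≡41, 19^16≡81, 19^32≡61, 19^64≡21, 19^128≡41, 19^256≡81, 19^512≡61.
515 = 1 + 2 + 512, so 19^515 ≡ 19·61·61 ≡ 99 (mod 100).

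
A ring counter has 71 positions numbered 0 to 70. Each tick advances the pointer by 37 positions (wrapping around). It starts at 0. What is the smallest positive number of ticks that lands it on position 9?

37⁻¹ ≡ 48 (mod 71) because 37·48 = 1776 = 25·71 + 1.
So x ≡ 48·9 = 432 ≡ 6 (mod 71).
Check: 37·6 = 222 = 3·71 + 9.

6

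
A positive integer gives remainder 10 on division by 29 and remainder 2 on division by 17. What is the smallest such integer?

155

Since 17·12 ≡ 1 (mod 29), take x = 2 + 17·((10−2)·12 mod 29) = 2 + 17·9 = 155.
Check: 155 mod 29 = 10, 155 mod 17 = 2.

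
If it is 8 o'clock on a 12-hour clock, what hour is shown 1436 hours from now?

1436 = 119·12 + 8, so 1436 mod 12 = 8.
8 + 8 → 4 on a 12-hour dial.

4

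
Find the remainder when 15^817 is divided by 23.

Successive squares of 15 mod 23: 15^1≡15, 15^2≡18, 15^4≡2, 15^8≡4, 15^16≡16, 15^32≡3, 15^64≡9, 15^128≡12, 15^256≡6, 15^512≡13.
817 = 1 + 16 + 32 + 256 + 512, so 15^817 ≡ 15·16·3·6·13 ≡ 17 (mod 23).

17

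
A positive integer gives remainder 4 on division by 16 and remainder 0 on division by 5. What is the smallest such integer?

x ≡ 0 (mod 5) gives x ∈ {0, 5, 10, 15, 20}.
The first of these with x mod 16 = 4 is 20.

20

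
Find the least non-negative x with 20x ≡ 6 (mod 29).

9

The inverse of 20 mod 29 is 16 (since 20·16 = 320 ≡ 1).
Multiplying both sides by 16: x ≡ 16·6 = 96 ≡ 9 (mod 29).
Check: 20·9 = 180 = 6·29 + 6.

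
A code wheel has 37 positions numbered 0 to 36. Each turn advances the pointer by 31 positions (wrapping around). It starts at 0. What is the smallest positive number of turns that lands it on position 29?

31⁻¹ ≡ 6 (mod 37) because 31·6 = 186 = 5·37 + 1.
Multiplying both sides by 6: x ≡ 6·29 = 174 ≡ 26 (mod 37).
Check: 31·26 = 806 = 21·37 + 29.

26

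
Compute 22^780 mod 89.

4

Square-and-reduce mod 89: 22^1≡22, 22^2≡39, 22^4≡8, 22^8≡64, 22^16≡2, 22^32≡4, 22^64≡16, 22^128≡78, 22^256≡32, 22^512≡45.
780 = 4 + 8 + 256 + 512, so 22^780 ≡ 8·64·32·45 ≡ 4 (mod 89).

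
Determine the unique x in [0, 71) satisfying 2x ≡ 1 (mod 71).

36

The inverse of 2 mod 71 is 36 (since 2·36 = 72 ≡ 1).
Multiplying both sides by 36: x ≡ 36·1 = 36 ≡ 36 (mod 71).
Check: 2·36 = 72 = 1·71 + 1.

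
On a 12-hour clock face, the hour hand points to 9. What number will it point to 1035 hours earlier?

Dividing 1035 by 12 gives quotient 86 and remainder 3.
9 − 3 → 6 on a 12-hour dial.

6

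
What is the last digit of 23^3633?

3

Powers of 3 mod 10 repeat with period 4: 3, 9, 7, 1.
3633 leaves remainder 1 on division by 4, so 23^3633 ends in 3.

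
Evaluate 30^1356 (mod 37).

By repeated squaring mod 37: 30^1≡30, 30^2≡12, 30^4≡33, 30^8≡16, 30^16≡34, 30^32≡9, 30^64≡7, 30^128≡12, 30^256≡33, 30^512≡16, 30^1024≡34.
Since 1356 = 4 + 8 + 64 + 256 + 1024 in binary, 30^1356 ≡ 33·16·7·33·34 ≡ 26 (mod 37).

26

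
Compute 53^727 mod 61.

28

Successive squares of 53 mod 61: 53^1≡53, 53^2≡3, 53^4≡9, 53^8≡20, 53^16≡34, 53^32≡58, 53^64≡9, 53^128≡20, 53^256≡34, 53^512≡58.
727 = 1 + 2 + 4 + 16 + 64 + 128 + 512, so 53^727 ≡ 53·3·9·34·9·20·58 ≡ 28 (mod 61).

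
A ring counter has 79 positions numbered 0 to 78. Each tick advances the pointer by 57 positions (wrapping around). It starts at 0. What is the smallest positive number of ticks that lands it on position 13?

3

The inverse of 57 mod 79 is 61 (since 57·61 = 3477 ≡ 1).
So x ≡ 61·13 = 793 ≡ 3 (mod 79).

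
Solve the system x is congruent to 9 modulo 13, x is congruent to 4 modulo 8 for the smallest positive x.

Since 8·5 ≡ 1 (mod 13), take x = 4 + 8·((9−4)·5 mod 13) = 4 + 8·12 = 100.
Check: 100 mod 13 = 9, 100 mod 8 = 4.

100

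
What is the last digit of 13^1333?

Last digits of 3^n: 3, 9, 7, 1 (period 4).
1333 leaves remainder 1 on division by 4, so 13^1333 ends in 3.

3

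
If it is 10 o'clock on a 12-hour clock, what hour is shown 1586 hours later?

Dividing 1586 by 12 gives quotient 132 and remainder 2.
10 + 2 → 12 on a 12-hour dial.

12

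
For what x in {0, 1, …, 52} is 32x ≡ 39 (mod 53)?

36

The inverse of 32 mod 53 is 5 (since 32·5 = 160 ≡ 1).
So x ≡ 5·39 = 195 ≡ 36 (mod 53).
Check: 32·36 = 1152 = 21·53 + 39.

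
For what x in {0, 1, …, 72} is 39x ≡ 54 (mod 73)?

7

39⁻¹ ≡ 15 (mod 73) because 39·15 = 585 = 8·73 + 1.
So x ≡ 15·54 = 810 ≡ 7 (mod 73).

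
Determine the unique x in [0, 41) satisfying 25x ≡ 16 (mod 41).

The inverse of 25 mod 41 is 23 (since 25·23 = 575 ≡ 1).
So x ≡ 23·16 = 368 ≡ 40 (mod 41).

40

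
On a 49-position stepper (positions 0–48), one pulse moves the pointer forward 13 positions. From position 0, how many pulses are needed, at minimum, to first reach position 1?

13·34 = 442 = 9·49 + 1, so 13⁻¹ ≡ 34 (mod 49).

34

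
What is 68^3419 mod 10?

The units digit of 68^n cycles with period 4: 8, 4, 2, 6, …
3419 mod 4 = 3, so the last digit matches 8^3 = 2.

2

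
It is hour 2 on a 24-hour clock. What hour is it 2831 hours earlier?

2831 = 117·24 + 23, so 2831 mod 24 = 23.
(2 − 23) mod 24 = 3.

3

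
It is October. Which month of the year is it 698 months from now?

December

698 mod 12 = 2 (since 58·12 = 696).
October + 2 months → December.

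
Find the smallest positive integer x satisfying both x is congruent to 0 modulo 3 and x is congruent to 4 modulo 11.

x ≡ 0 (mod 3) gives x ∈ {0, 3, 6, 9, 12, 15}.
The first of these with x mod 11 = 4 is 15.

15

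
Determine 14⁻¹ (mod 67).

14·24 = 336 = 5·67 + 1, so 14⁻¹ ≡ 24 (mod 67).

24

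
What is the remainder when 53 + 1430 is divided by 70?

1430 = 20·70 + 30, so 1430 mod 70 = 30.
(53 + 30) mod 70 = 13.

13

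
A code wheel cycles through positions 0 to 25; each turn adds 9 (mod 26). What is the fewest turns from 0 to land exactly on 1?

3

9·3 = 27 = 1·26 + 1, so 9⁻¹ ≡ 3 (mod 26).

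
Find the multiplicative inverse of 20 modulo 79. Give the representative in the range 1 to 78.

4

79 = 3·20 + 19
20 = 1·19 + 1
19 = 19·1 + 0
Back-substituting gives 20·4 ≡ 1 (mod 79).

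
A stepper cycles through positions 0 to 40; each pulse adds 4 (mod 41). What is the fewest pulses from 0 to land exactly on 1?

31

4·31 = 124 = 3·41 + 1, so 4⁻¹ ≡ 31 (mod 41).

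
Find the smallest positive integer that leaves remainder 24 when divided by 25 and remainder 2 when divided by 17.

x ≡ 2 (mod 17) gives x ∈ {2, 19, 36, 53, 70, 87, 104, 121, …}.
The first of these with x mod 25 = 24 is 274.

274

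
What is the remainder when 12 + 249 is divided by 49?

249 mod 49 = 4 (since 5·49 = 245).
(12 + 4) mod 49 = 16.

16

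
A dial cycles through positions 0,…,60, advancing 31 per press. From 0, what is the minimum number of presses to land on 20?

40

31⁻¹ ≡ 2 (mod 61) because 31·2 = 62 = 1·61 + 1.
So x ≡ 2·20 = 40 ≡ 40 (mod 61).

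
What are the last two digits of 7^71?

43

Square-and-reduce mod 100: 7^1≡7, 7^2≡49, 7^4≡1, 7^8≡1, 7^16≡1, 7^32≡1, 7^64≡1.
Since 71 = 1 + 2 + 4 + 64 in binary, 7^71 ≡ 7·49·1·1 ≡ 43 (mod 100).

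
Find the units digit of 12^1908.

The units digit of 12^n cycles with period 4: 2, 4, 8, 6, …
1908 mod 4 = 0, so the last digit matches 2^4 = 6.

6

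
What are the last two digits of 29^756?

Successive squares of 29 mod 100: 29^1≡29, 29^2≡41, 29^4≡81, 29^8≡61, 29^16≡21, 29^32≡41, 29^64≡81, 29^128≡61, 29^256≡21, 29^512≡41.
Since 756 = 4 + 16 + 32 + 64 + 128 + 512 in binary, 29^756 ≡ 81·21·41·81·61·41 ≡ 21 (mod 100).

21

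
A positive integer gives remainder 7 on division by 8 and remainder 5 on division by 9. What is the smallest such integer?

23

Since 9·1 ≡ 1 (mod 8), take x = 5 + 9·((7−5)·1 mod 8) = 5 + 9·2 = 23.
Check: 23 mod 8 = 7, 23 mod 9 = 5.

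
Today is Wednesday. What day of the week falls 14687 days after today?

14687 = 2098·7 + 1, so 14687 mod 7 = 1.
Wednesday + 1 day → Thursday.

Thursday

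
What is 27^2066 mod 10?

9

Powers of 7 mod 10 repeat with period 4: 7, 9, 3, 1.
2066 leaves remainder 2 on division by 4, so 27^2066 ends in 9.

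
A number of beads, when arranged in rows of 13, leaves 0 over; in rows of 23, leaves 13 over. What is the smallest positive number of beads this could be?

x ≡ 0 (mod 13) gives x ∈ {0, 13}.
The first of these with x mod 23 = 13 is 13.

13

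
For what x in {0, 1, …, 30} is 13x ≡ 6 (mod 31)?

The inverse of 13 mod 31 is 12 (since 13·12 = 156 ≡ 1).
Multiplying both sides by 12: x ≡ 12·6 = 72 ≡ 10 (mod 31).
Check: 13·10 = 130 = 4·31 + 6.

10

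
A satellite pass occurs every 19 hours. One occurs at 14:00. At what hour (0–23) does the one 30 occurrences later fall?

30·19 = 570.
570 mod 24 = 18 (since 23·24 = 552).
(14 + 18) mod 24 = 8.

8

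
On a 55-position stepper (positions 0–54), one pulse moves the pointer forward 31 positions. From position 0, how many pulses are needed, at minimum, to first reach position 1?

55 = 1·31 + 24
31 = 1·24 + 7
24 = 3·7 + 3
7 = 2·3 + 1
3 = 3·1 + 0
Back-substituting gives 31·16 ≡ 1 (mod 55).

16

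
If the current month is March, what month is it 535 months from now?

October

535 − 44·12 = 7, so 535 ≡ 7 (mod 12).
March + 7 months → October.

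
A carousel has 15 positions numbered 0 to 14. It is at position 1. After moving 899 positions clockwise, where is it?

0

899 mod 15 = 14 (since 59·15 = 885).
(1 + 14) mod 15 = 0.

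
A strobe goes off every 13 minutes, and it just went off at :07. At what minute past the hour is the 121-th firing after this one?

121·13 = 1573.
1573 mod 60 = 13 (since 26·60 = 1560).
(7 + 13) mod 60 = 20.

20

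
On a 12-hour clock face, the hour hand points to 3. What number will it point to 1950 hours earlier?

9

Dividing 1950 by 12 gives quotient 162 and remainder 6.
3 − 6 → 9 on a 12-hour dial.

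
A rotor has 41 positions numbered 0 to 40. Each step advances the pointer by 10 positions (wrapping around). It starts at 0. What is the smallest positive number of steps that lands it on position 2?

The inverse of 10 mod 41 is 37 (since 10·37 = 370 ≡ 1).
Multiplying both sides by 37: x ≡ 37·2 = 74 ≡ 33 (mod 41).
Check: 10·33 = 330 = 8·41 + 2.

33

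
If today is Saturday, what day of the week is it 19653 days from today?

Wednesday

19653 − 2807·7 = 4, so 19653 ≡ 4 (mod 7).
Saturday + 4 days → Wednesday.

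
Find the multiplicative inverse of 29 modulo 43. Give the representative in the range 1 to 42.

3

43 = 1·29 + 14
29 = 2·14 + 1
14 = 14·1 + 0
Back-substituting gives 29·3 ≡ 1 (mod 43).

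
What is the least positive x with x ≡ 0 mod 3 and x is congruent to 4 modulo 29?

x ≡ 0 (mod 3) gives x ∈ {0, 3, 6, 9, 12, 15, 18, 21, …}.
The first of these with x mod 29 = 4 is 33.

33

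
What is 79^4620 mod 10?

Powers of 9 mod 10 repeat with period 2: 9, 1.
4620 leaves remainder 0 on division by 2, so 79^4620 ends in 1.

1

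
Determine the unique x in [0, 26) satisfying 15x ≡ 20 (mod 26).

15⁻¹ ≡ 7 (mod 26) because 15·7 = 105 = 4·26 + 1.
So x ≡ 7·20 = 140 ≡ 10 (mod 26).

10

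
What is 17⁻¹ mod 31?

31 = 1·17 + 14
17 = 1·14 + 3
14 = 4·3 + 2
3 = 1·2 + 1
2 = 2·1 + 0
Back-substituting gives 17·11 ≡ 1 (mod 31).

11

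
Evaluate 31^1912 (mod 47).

Square-and-reduce mod 47: 31^1≡31, 31^2≡21, 31^4≡18, 31^8≡42, 31^16≡25, 31^32≡14, 31^64≡8, 31^128≡17, 31^256≡7, 31^512≡2, 31^1024≡4.
Since 1912 = 8 + 16 + 32 + 64 + 256 + 512 + 1024 in binary, 31^1912 ≡ 42·25·14·8·7·2·4 ≡ 7 (mod 47).

7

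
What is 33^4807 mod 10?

Powers of 3 mod 10 repeat with period 4: 3, 9, 7, 1.
4807 leaves remainder 3 on division by 4, so 33^4807 ends in 7.

7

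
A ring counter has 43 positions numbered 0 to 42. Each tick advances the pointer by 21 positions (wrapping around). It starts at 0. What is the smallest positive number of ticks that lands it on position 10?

23

21⁻¹ ≡ 41 (mod 43) because 21·41 = 861 = 20·43 + 1.
Multiplying both sides by 41: x ≡ 41·10 = 410 ≡ 23 (mod 43).
Check: 21·23 = 483 = 11·43 + 10.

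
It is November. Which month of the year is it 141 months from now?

August

Dividing 141 by 12 gives quotient 11 and remainder 9.
November + 9 months → August.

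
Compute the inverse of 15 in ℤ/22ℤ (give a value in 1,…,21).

3

22 = 1·15 + 7
15 = 2·7 + 1
7 = 7·1 + 0
Back-substituting gives 15·3 ≡ 1 (mod 22).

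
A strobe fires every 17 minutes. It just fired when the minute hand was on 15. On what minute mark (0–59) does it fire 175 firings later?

175·17 = 2975.
2975 mod 60 = 35 (since 49·60 = 2940).
(15 + 35) mod 60 = 50.

50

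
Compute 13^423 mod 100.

Successive squares of 13 mod 100: 13^1≡13, 13^2≡69, 13^4≡61, 13^8≡21, 13^16≡41, 13^32≡81, 13^64≡61, 13^128≡21, 13^256≡41.
Since 423 = 1 + 2 + 4 + 32 + 128 + 256 in binary, 13^423 ≡ 13·69·61·81·21·41 ≡ 97 (mod 100).

97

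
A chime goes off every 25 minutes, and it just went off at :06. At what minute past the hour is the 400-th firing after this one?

46

400·25 = 10000.
10000 mod 60 = 40 (since 166·60 = 9960).
(6 + 40) mod 60 = 46.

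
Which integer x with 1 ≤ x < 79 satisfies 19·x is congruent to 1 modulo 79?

79 = 4·19 + 3
19 = 6·3 + 1
3 = 3·1 + 0
Back-substituting gives 19·25 ≡ 1 (mod 79).

25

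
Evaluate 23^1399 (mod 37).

14

Square-and-reduce mod 37: 23^1≡23, 23^2≡11, 23^4≡10, 23^8≡26, 23^16≡10, 23^32≡26, 23^64≡10, 23^128≡26, 23^256≡10, 23^512≡26, 23^1024≡10.
Since 1399 = 1 + 2 + 4 + 16 + 32 + 64 + 256 + 1024 in binary, 23^1399 ≡ 23·11·10·10·26·10·10·10 ≡ 14 (mod 37).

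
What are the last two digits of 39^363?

Square-and-reduce mod 100: 39^1≡39, 39^2≡21, 39^4≡41, 39^8≡81, 39^16≡61, 39^32≡21, 39^64≡41, 39^128≡81, 39^256≡61.
363 = 1 + 2 + 8 + 32 + 64 + 256, so 39^363 ≡ 39·21·81·21·41·61 ≡ 19 (mod 100).

19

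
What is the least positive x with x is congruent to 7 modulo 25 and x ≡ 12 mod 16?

x ≡ 12 (mod 16) gives x ∈ {12, 28, 44, 60, 76, 92, 108, 124, …}.
The first of these with x mod 25 = 7 is 332.

332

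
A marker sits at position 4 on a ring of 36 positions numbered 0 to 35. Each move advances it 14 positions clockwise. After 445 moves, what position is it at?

6

445·14 = 6230.
6230 − 173·36 = 2, so 6230 ≡ 2 (mod 36).
(4 + 2) mod 36 = 6.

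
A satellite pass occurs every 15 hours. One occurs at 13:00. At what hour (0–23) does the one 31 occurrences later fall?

22

31·15 = 465.
465 = 19·24 + 9, so 465 mod 24 = 9.
(13 + 9) mod 24 = 22.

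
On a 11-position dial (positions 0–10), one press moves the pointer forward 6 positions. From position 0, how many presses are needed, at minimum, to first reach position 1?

11 = 1·6 + 5
6 = 1·5 + 1
5 = 5·1 + 0
Back-substituting gives 6·2 ≡ 1 (mod 11).

2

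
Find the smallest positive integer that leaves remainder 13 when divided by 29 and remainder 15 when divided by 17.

x ≡ 15 (mod 17) gives x ∈ {15, 32, 49, 66, 83, 100}.
The first of these with x mod 29 = 13 is 100.

100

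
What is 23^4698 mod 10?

Powers of 3 mod 10 repeat with period 4: 3, 9, 7, 1.
4698 leaves remainder 2 on division by 4, so 23^4698 ends in 9.

9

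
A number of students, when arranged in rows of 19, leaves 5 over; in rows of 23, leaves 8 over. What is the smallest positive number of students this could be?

x ≡ 5 (mod 19) gives x ∈ {5, 24, 43, 62, 81, 100}.
The first of these with x mod 23 = 8 is 100.

100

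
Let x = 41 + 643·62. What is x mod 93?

643·62 = 39866.
39866 = 428·93 + 62, so 39866 mod 93 = 62.
(41 + 62) mod 93 = 10.

10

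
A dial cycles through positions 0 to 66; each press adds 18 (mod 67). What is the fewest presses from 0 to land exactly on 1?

67 = 3·18 + 13
18 = 1·13 + 5
13 = 2·5 + 3
5 = 1·3 + 2
3 = 1·2 + 1
2 = 2·1 + 0
Back-substituting gives 18·41 ≡ 1 (mod 67).

41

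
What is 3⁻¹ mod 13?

9

13 = 4·3 + 1
3 = 3·1 + 0
Back-substituting gives 3·9 ≡ 1 (mod 13).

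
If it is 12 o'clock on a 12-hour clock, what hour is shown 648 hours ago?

648 = 54·12 + 0, so 648 mod 12 = 0.
12 − 0 → 12 on a 12-hour dial.

12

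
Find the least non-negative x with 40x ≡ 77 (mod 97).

48

The inverse of 40 mod 97 is 17 (since 40·17 = 680 ≡ 1).
Multiplying both sides by 17: x ≡ 17·77 = 1309 ≡ 48 (mod 97).
Check: 40·48 = 1920 = 19·97 + 77.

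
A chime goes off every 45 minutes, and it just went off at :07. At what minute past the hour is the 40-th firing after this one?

40·45 = 1800.
1800 = 30·60 + 0, so 1800 mod 60 = 0.
(7 + 0) mod 60 = 7.

7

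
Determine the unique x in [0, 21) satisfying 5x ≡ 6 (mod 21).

5⁻¹ ≡ 17 (mod 21) because 5·17 = 85 = 4·21 + 1.
So x ≡ 17·6 = 102 ≡ 18 (mod 21).

18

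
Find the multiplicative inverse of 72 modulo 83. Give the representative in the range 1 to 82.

83 = 1·72 + 11
72 = 6·11 + 6
11 = 1·6 + 5
6 = 1·5 + 1
5 = 5·1 + 0
Back-substituting gives 72·15 ≡ 1 (mod 83).

15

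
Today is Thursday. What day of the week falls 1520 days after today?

1520 = 217·7 + 1, so 1520 mod 7 = 1.
Thursday + 1 day → Friday.

Friday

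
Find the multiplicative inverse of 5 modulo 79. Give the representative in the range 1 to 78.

16

79 = 15·5 + 4
5 = 1·4 + 1
4 = 4·1 + 0
Back-substituting gives 5·16 ≡ 1 (mod 79).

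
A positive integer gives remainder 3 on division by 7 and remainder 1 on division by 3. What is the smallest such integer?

x ≡ 1 (mod 3) gives x ∈ {1, 4, 7, 10}.
The first of these with x mod 7 = 3 is 10.

10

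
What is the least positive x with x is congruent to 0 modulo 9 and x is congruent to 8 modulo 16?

x ≡ 0 (mod 9) gives x ∈ {0, 9, 18, 27, 36, 45, 54, 63, …}.
The first of these with x mod 16 = 8 is 72.

72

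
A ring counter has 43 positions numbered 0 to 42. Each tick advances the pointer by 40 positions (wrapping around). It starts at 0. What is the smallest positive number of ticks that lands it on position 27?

34

The inverse of 40 mod 43 is 14 (since 40·14 = 560 ≡ 1).
Multiplying both sides by 14: x ≡ 14·27 = 378 ≡ 34 (mod 43).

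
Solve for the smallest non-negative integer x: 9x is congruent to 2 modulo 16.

The inverse of 9 mod 16 is 9 (since 9·9 = 81 ≡ 1).
Multiplying both sides by 9: x ≡ 9·2 = 18 ≡ 2 (mod 16).

2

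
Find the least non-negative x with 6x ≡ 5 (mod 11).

6⁻¹ ≡ 2 (mod 11) because 6·2 = 12 = 1·11 + 1.
So x ≡ 2·5 = 10 ≡ 10 (mod 11).

10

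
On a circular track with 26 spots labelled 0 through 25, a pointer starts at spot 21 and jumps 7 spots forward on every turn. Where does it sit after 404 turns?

15

404·7 = 2828.
2828 = 108·26 + 20, so 2828 mod 26 = 20.
(21 + 20) mod 26 = 15.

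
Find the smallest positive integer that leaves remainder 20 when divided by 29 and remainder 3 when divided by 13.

107

Since 13·9 ≡ 1 (mod 29), take x = 3 + 13·((20−3)·9 mod 29) = 3 + 13·8 = 107.
Check: 107 mod 29 = 20, 107 mod 13 = 3.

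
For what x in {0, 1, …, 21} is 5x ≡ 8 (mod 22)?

6

The inverse of 5 mod 22 is 9 (since 5·9 = 45 ≡ 1).
So x ≡ 9·8 = 72 ≡ 6 (mod 22).
Check: 5·6 = 30 = 1·22 + 8.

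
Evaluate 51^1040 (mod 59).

By repeated squaring mod 59: 51^1≡51, 51^2≡5, 51^4≡25, 51^8≡35, 51^16≡45, 51^32≡19, 51^64≡7, 51^128≡49, 51^256≡41, 51^512≡29, 51^1024≡15.
Since 1040 = 16 + 1024 in binary, 51^1040 ≡ 45·15 ≡ 26 (mod 59).

26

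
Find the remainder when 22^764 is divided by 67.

Successive squares of 22 mod 67: 22^1≡22, 22^2≡15, 22^4≡24, 22^8≡40, 22^16≡59, 22^32≡64, 22^64≡9, 22^128≡14, 22^256≡62, 22^512≡25.
764 = 4 + 8 + 16 + 32 + 64 + 128 + 512, so 22^764 ≡ 24·40·59·64·9·14·25 ≡ 59 (mod 67).

59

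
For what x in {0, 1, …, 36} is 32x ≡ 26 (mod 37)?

The inverse of 32 mod 37 is 22 (since 32·22 = 704 ≡ 1).
So x ≡ 22·26 = 572 ≡ 17 (mod 37).

17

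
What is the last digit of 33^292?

Last digits of 3^n: 3, 9, 7, 1 (period 4).
292 mod 4 = 0, so the last digit matches 3^4 = 1.

1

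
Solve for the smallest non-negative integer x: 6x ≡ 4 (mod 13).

5

6⁻¹ ≡ 11 (mod 13) because 6·11 = 66 = 5·13 + 1.
Multiplying both sides by 11: x ≡ 11·4 = 44 ≡ 5 (mod 13).
Check: 6·5 = 30 = 2·13 + 4.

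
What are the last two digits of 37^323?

53

By repeated squaring mod 100: 37^1≡37, 37^2≡69, 37^4≡61, 37^8≡21, 37^16≡41, 37^32≡81, 37^64≡61, 37^128≡21, 37^256≡41.
Since 323 = 1 + 2 + 64 + 256 in binary, 37^323 ≡ 37·69·61·41 ≡ 53 (mod 100).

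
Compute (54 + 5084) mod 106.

5084 − 47·106 = 102, so 5084 ≡ 102 (mod 106).
(54 + 102) mod 106 = 50.

50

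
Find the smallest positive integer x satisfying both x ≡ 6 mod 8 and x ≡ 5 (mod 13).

70

x ≡ 6 (mod 8) gives x ∈ {6, 14, 22, 30, 38, 46, 54, 62, …}.
The first of these with x mod 13 = 5 is 70.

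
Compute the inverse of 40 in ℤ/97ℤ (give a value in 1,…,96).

17

40·17 = 680 = 7·97 + 1, so 40⁻¹ ≡ 17 (mod 97).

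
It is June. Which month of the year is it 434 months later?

August

434 − 36·12 = 2, so 434 ≡ 2 (mod 12).
June + 2 months → August.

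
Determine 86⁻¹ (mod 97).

44

97 = 1·86 + 11
86 = 7·11 + 9
11 = 1·9 + 2
9 = 4·2 + 1
2 = 2·1 + 0
Back-substituting gives 86·44 ≡ 1 (mod 97).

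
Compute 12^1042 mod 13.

Square-and-reduce mod 13: 12^1≡12, 12^2≡1, 12^4≡1, 12^8≡1, 12^16≡1, 12^32≡1, 12^64≡1, 12^128≡1, 12^256≡1, 12^512≡1, 12^1024≡1.
Since 1042 = 2 + 16 + 1024 in binary, 12^1042 ≡ 1·1·1 ≡ 1 (mod 13).

1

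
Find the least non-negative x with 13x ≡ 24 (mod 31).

13⁻¹ ≡ 12 (mod 31) because 13·12 = 156 = 5·31 + 1.
So x ≡ 12·24 = 288 ≡ 9 (mod 31).
Check: 13·9 = 117 = 3·31 + 24.

9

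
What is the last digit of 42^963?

Powers of 2 mod 10 repeat with period 4: 2, 4, 8, 6.
963 leaves remainder 3 on division by 4, so 42^963 ends in 8.

8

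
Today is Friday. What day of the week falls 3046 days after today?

Saturday

3046 = 435·7 + 1, so 3046 mod 7 = 1.
Friday + 1 day → Saturday.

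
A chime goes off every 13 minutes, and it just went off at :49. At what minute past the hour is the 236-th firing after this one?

57

236·13 = 3068.
3068 mod 60 = 8 (since 51·60 = 3060).
(49 + 8) mod 60 = 57.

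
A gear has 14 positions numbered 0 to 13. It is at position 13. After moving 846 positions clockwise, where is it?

846 = 60·14 + 6, so 846 mod 14 = 6.
(13 + 6) mod 14 = 5.

5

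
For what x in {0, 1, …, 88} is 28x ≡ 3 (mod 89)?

16

The inverse of 28 mod 89 is 35 (since 28·35 = 980 ≡ 1).
Multiplying both sides by 35: x ≡ 35·3 = 105 ≡ 16 (mod 89).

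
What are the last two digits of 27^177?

Square-and-reduce mod 100: 27^1≡27, 27^2≡29, 27^4≡41, 27^8≡81, 27^16≡61, 27^32≡21, 27^64≡41, 27^128≡81.
177 = 1 + 16 + 32 + 128, so 27^177 ≡ 27·61·21·81 ≡ 47 (mod 100).

47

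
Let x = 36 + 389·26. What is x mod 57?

389·26 = 10114.
Dividing 10114 by 57 gives quotient 177 and remainder 25.
(36 + 25) mod 57 = 4.

4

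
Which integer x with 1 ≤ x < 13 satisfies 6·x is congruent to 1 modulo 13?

13 = 2·6 + 1
6 = 6·1 + 0
Back-substituting gives 6·11 ≡ 1 (mod 13).

11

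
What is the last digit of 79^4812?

1

The units digit of 79^n cycles with period 2: 9, 1, …
4812 leaves remainder 0 on division by 2, so 79^4812 ends in 1.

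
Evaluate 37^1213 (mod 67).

37

Square-and-reduce mod 67: 37^1≡37, 37^2≡29, 37^4≡37, 37^8≡29, 37^16≡37, 37^32≡29, 37^64≡37, 37^128≡29, 37^256≡37, 37^512≡29, 37^1024≡37.
Since 1213 = 1 + 4 + 8 + 16 + 32 + 128 + 1024 in binary, 37^1213 ≡ 37·37·29·37·29·29·37 ≡ 37 (mod 67).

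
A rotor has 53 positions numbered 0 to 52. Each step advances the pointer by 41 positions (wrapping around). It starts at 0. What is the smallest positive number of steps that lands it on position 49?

18

The inverse of 41 mod 53 is 22 (since 41·22 = 902 ≡ 1).
Multiplying both sides by 22: x ≡ 22·49 = 1078 ≡ 18 (mod 53).
Check: 41·18 = 738 = 13·53 + 49.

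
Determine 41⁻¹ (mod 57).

57 = 1·41 + 16
41 = 2·16 + 9
16 = 1·9 + 7
9 = 1·7 + 2
7 = 3·2 + 1
2 = 2·1 + 0
Back-substituting gives 41·32 ≡ 1 (mod 57).

32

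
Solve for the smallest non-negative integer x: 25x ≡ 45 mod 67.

42

The inverse of 25 mod 67 is 59 (since 25·59 = 1475 ≡ 1).
So x ≡ 59·45 = 2655 ≡ 42 (mod 67).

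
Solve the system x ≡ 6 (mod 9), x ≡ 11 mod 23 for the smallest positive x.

x ≡ 6 (mod 9) gives x ∈ {6, 15, 24, 33, 42, 51, 60, 69, …}.
The first of these with x mod 23 = 11 is 195.

195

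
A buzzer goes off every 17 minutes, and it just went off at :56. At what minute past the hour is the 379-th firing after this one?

379·17 = 6443.
Dividing 6443 by 60 gives quotient 107 and remainder 23.
(56 + 23) mod 60 = 19.

19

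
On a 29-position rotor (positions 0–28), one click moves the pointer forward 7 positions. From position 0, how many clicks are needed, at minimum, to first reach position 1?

25

29 = 4·7 + 1
7 = 7·1 + 0
Back-substituting gives 7·25 ≡ 1 (mod 29).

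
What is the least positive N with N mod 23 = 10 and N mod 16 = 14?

Since 16·13 ≡ 1 (mod 23), take x = 14 + 16·((10−14)·13 mod 23) = 14 + 16·17 = 286.
Check: 286 mod 23 = 10, 286 mod 16 = 14.

286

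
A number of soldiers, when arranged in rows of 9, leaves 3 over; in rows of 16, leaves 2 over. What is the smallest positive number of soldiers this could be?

66

Since 16·4 ≡ 1 (mod 9), take x = 2 + 16·((3−2)·4 mod 9) = 2 + 16·4 = 66.
Check: 66 mod 9 = 3, 66 mod 16 = 2.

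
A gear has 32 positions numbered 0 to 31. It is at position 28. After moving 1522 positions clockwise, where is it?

14

1522 − 47·32 = 18, so 1522 ≡ 18 (mod 32).
(28 + 18) mod 32 = 14.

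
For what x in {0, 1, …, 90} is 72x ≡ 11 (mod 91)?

9

72⁻¹ ≡ 67 (mod 91) because 72·67 = 4824 = 53·91 + 1.
Multiplying both sides by 67: x ≡ 67·11 = 737 ≡ 9 (mod 91).
Check: 72·9 = 648 = 7·91 + 11.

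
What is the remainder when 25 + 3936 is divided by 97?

3936 = 40·97 + 56, so 3936 mod 97 = 56.
(25 + 56) mod 97 = 81.

81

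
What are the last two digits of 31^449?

71

By repeated squaring mod 100: 31^1≡31, 31^2≡61, 31^4≡21, 31^8≡41, 31^16≡81, 31^32≡61, 31^64≡21, 31^128≡41, 31^256≡81.
449 = 1 + 64 + 128 + 256, so 31^449 ≡ 31·21·41·81 ≡ 71 (mod 100).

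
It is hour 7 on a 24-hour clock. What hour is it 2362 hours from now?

2362 = 98·24 + 10, so 2362 mod 24 = 10.
(7 + 10) mod 24 = 17.

17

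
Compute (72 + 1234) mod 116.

30

Dividing 1234 by 116 gives quotient 10 and remainder 74.
(72 + 74) mod 116 = 30.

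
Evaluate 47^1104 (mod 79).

18

Square-and-reduce mod 79: 47^1≡47, 47^2≡76, 47^4≡9, 47^8≡2, 47^16≡4, 47^32≡16, 47^64≡19, 47^128≡45, 47^256≡50, 47^512≡51, 47^1024≡73.
1104 = 16 + 64 + 1024, so 47^1104 ≡ 4·19·73 ≡ 18 (mod 79).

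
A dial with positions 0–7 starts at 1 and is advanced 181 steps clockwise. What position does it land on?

6

181 − 22·8 = 5, so 181 ≡ 5 (mod 8).
(1 + 5) mod 8 = 6.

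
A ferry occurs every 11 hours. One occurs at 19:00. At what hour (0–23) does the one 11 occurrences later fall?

20

11·11 = 121.
121 = 5·24 + 1, so 121 mod 24 = 1.
(19 + 1) mod 24 = 20.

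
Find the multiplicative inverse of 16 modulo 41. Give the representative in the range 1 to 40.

18

16·18 = 288 = 7·41 + 1, so 16⁻¹ ≡ 18 (mod 41).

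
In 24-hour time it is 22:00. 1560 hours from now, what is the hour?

22

1560 − 65·24 = 0, so 1560 ≡ 0 (mod 24).
(22 + 0) mod 24 = 22.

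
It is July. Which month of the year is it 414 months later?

414 − 34·12 = 6, so 414 ≡ 6 (mod 12).
July + 6 months → January.

January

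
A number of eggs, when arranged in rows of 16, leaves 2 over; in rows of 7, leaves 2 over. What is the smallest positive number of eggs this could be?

x ≡ 2 (mod 7) gives x ∈ {2}.
The first of these with x mod 16 = 2 is 2.

2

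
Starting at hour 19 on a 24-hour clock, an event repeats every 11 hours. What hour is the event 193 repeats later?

193·11 = 2123.
Dividing 2123 by 24 gives quotient 88 and remainder 11.
(19 + 11) mod 24 = 6.

6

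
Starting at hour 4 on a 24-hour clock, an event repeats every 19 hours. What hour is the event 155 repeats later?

155·19 = 2945.
2945 mod 24 = 17 (since 122·24 = 2928).
(4 + 17) mod 24 = 21.

21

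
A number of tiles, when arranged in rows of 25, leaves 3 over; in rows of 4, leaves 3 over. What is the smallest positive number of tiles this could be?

x ≡ 3 (mod 4) gives x ∈ {3}.
The first of these with x mod 25 = 3 is 3.

3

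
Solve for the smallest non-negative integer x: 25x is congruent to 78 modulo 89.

85

25⁻¹ ≡ 57 (mod 89) because 25·57 = 1425 = 16·89 + 1.
So x ≡ 57·78 = 4446 ≡ 85 (mod 89).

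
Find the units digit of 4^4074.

6

The units digit of 4^n cycles with period 2: 4, 6, …
4074 leaves remainder 0 on division by 2, so 4^4074 ends in 6.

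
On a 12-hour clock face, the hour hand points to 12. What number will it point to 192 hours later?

192 mod 12 = 0 (since 16·12 = 192).
12 + 0 → 12 on a 12-hour dial.

12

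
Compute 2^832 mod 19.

16

Square-and-reduce mod 19: 2^1≡2, 2^2≡4, 2^4≡16, 2^8≡9, 2^16≡5, 2^32≡6, 2^64≡17, 2^128≡4, 2^256≡16, 2^512≡9.
Since 832 = 64 + 256 + 512 in binary, 2^832 ≡ 17·16·9 ≡ 16 (mod 19).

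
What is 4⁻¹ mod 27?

27 = 6·4 + 3
4 = 1·3 + 1
3 = 3·1 + 0
Back-substituting gives 4·7 ≡ 1 (mod 27).

7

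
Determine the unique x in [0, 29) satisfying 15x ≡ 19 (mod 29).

15⁻¹ ≡ 2 (mod 29) because 15·2 = 30 = 1·29 + 1.
So x ≡ 2·19 = 38 ≡ 9 (mod 29).

9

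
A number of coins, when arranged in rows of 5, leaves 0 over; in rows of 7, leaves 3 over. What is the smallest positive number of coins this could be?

x ≡ 0 (mod 5) gives x ∈ {0, 5, 10}.
The first of these with x mod 7 = 3 is 10.

10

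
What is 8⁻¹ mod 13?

5

8·5 = 40 = 3·13 + 1, so 8⁻¹ ≡ 5 (mod 13).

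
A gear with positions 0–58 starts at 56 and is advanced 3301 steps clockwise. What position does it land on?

3301 mod 59 = 56 (since 55·59 = 3245).
(56 + 56) mod 59 = 53.

53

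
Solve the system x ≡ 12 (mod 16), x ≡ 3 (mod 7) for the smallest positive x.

108

Since 7·7 ≡ 1 (mod 16), take x = 3 + 7·((12−3)·7 mod 16) = 3 + 7·15 = 108.
Check: 108 mod 16 = 12, 108 mod 7 = 3.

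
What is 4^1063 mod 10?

Powers of 4 mod 10 repeat with period 2: 4, 6.
1063 leaves remainder 1 on division by 2, so 4^1063 ends in 4.

4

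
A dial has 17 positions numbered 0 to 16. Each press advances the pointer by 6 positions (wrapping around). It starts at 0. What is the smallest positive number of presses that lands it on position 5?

15

The inverse of 6 mod 17 is 3 (since 6·3 = 18 ≡ 1).
Multiplying both sides by 3: x ≡ 3·5 = 15 ≡ 15 (mod 17).
Check: 6·15 = 90 = 5·17 + 5.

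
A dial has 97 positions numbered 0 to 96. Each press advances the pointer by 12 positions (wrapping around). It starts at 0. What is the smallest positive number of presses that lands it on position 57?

12⁻¹ ≡ 89 (mod 97) because 12·89 = 1068 = 11·97 + 1.
So x ≡ 89·57 = 5073 ≡ 29 (mod 97).
Check: 12·29 = 348 = 3·97 + 57.

29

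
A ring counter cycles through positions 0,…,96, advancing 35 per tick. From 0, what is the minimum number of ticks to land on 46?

35⁻¹ ≡ 61 (mod 97) because 35·61 = 2135 = 22·97 + 1.
So x ≡ 61·46 = 2806 ≡ 90 (mod 97).

90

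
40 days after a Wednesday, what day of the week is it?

Monday

Dividing 40 by 7 gives quotient 5 and remainder 5.
Wednesday + 5 days → Monday.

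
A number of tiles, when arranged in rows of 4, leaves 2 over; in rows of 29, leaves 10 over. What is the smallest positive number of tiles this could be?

x ≡ 2 (mod 4) gives x ∈ {2, 6, 10}.
The first of these with x mod 29 = 10 is 10.

10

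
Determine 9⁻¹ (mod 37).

9·33 = 297 = 8·37 + 1, so 9⁻¹ ≡ 33 (mod 37).

33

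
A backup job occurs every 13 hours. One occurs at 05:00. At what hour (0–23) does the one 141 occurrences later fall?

141·13 = 1833.
1833 = 76·24 + 9, so 1833 mod 24 = 9.
(5 + 9) mod 24 = 14.

14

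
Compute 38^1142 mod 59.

12

Square-and-reduce mod 59: 38^1≡38, 38^2≡28, 38^4≡17, 38^8≡53, 38^16≡36, 38^32≡57, 38^64≡4, 38^128≡16, 38^256≡20, 38^512≡46, 38^1024≡51.
1142 = 2 + 4 + 16 + 32 + 64 + 1024, so 38^1142 ≡ 28·17·36·57·4·51 ≡ 12 (mod 59).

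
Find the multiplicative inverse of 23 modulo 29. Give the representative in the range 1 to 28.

24

23·24 = 552 = 19·29 + 1, so 23⁻¹ ≡ 24 (mod 29).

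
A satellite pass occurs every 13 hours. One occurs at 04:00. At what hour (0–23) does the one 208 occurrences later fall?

20

208·13 = 2704.
2704 − 112·24 = 16, so 2704 ≡ 16 (mod 24).
(4 + 16) mod 24 = 20.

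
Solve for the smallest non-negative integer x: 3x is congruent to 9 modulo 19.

The inverse of 3 mod 19 is 13 (since 3·13 = 39 ≡ 1).
Multiplying both sides by 13: x ≡ 13·9 = 117 ≡ 3 (mod 19).

3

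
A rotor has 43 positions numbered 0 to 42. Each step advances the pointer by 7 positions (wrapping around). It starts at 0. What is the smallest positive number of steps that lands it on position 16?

33

The inverse of 7 mod 43 is 37 (since 7·37 = 259 ≡ 1).
Multiplying both sides by 37: x ≡ 37·16 = 592 ≡ 33 (mod 43).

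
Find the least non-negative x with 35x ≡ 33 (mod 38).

27

35⁻¹ ≡ 25 (mod 38) because 35·25 = 875 = 23·38 + 1.
So x ≡ 25·33 = 825 ≡ 27 (mod 38).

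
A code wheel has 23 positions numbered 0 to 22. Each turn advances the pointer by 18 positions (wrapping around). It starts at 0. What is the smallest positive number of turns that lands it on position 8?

The inverse of 18 mod 23 is 9 (since 18·9 = 162 ≡ 1).
Multiplying both sides by 9: x ≡ 9·8 = 72 ≡ 3 (mod 23).

3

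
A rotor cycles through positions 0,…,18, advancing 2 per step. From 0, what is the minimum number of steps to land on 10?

2⁻¹ ≡ 10 (mod 19) because 2·10 = 20 = 1·19 + 1.
Multiplying both sides by 10: x ≡ 10·10 = 100 ≡ 5 (mod 19).
Check: 2·5 = 10 = 0·19 + 10.

5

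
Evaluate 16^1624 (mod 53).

Square-and-reduce mod 53: 16^1≡16, 16^2≡44, 16^4≡28, 16^8≡42, 16^16≡15, 16^32≡13, 16^64≡10, 16^128≡47, 16^256≡36, 16^512≡24, 16^1024≡46.
1624 = 8 + 16 + 64 + 512 + 1024, so 16^1624 ≡ 42·15·10·24·46 ≡ 10 (mod 53).

10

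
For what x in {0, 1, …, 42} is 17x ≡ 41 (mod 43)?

10

The inverse of 17 mod 43 is 38 (since 17·38 = 646 ≡ 1).
Multiplying both sides by 38: x ≡ 38·41 = 1558 ≡ 10 (mod 43).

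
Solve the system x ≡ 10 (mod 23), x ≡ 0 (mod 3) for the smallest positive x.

33

x ≡ 0 (mod 3) gives x ∈ {0, 3, 6, 9, 12, 15, 18, 21, …}.
The first of these with x mod 23 = 10 is 33.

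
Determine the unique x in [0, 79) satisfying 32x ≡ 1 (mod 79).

32⁻¹ ≡ 42 (mod 79) because 32·42 = 1344 = 17·79 + 1.
Multiplying both sides by 42: x ≡ 42·1 = 42 ≡ 42 (mod 79).
Check: 32·42 = 1344 = 17·79 + 1.

42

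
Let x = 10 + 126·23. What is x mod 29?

8

126·23 = 2898.
Dividing 2898 by 29 gives quotient 99 and remainder 27.
(10 + 27) mod 29 = 8.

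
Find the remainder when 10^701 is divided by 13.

4

By repeated squaring mod 13: 10^1≡10, 10^2≡9, 10^4≡3, 10^8≡9, 10^16≡3, 10^32≡9, 10^64≡3, 10^128≡9, 10^256≡3, 10^512≡9.
701 = 1 + 4 + 8 + 16 + 32 + 128 + 512, so 10^701 ≡ 10·3·9·3·9·9·9 ≡ 4 (mod 13).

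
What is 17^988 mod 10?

1

Powers of 7 mod 10 repeat with period 4: 7, 9, 3, 1.
988 mod 4 = 0, so the last digit matches 7^4 = 1.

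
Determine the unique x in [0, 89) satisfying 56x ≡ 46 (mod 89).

4

56⁻¹ ≡ 62 (mod 89) because 56·62 = 3472 = 39·89 + 1.
So x ≡ 62·46 = 2852 ≡ 4 (mod 89).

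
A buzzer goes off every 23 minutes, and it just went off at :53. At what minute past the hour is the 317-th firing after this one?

24

317·23 = 7291.
7291 = 121·60 + 31, so 7291 mod 60 = 31.
(53 + 31) mod 60 = 24.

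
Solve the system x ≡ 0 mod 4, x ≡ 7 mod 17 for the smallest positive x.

24

Since 17·1 ≡ 1 (mod 4), take x = 7 + 17·((0−7)·1 mod 4) = 7 + 17·1 = 24.
Check: 24 mod 4 = 0, 24 mod 17 = 7.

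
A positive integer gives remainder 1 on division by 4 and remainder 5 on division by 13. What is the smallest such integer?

5

x ≡ 1 (mod 4) gives x ∈ {1, 5}.
The first of these with x mod 13 = 5 is 5.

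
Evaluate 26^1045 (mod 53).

By repeated squaring mod 53: 26^1≡26, 26^2≡40, 26^4≡10, 26^8≡47, 26^16≡36, 26^32≡24, 26^64≡46, 26^128≡49, 26^256≡16, 26^512≡44, 26^1024≡28.
1045 = 1 + 4 + 16 + 1024, so 26^1045 ≡ 26·10·36·28 ≡ 48 (mod 53).

48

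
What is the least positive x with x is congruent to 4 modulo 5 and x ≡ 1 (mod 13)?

14

x ≡ 4 (mod 5) gives x ∈ {4, 9, 14}.
The first of these with x mod 13 = 1 is 14.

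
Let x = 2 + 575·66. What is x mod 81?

575·66 = 37950.
37950 − 468·81 = 42, so 37950 ≡ 42 (mod 81).
(2 + 42) mod 81 = 44.

44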